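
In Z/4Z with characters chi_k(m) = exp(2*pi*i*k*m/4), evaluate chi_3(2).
chi_3(2) = zeta_4^6 = -1

Proof sketch: chi_3(2) = zeta_4^(3*2) = zeta_4^6. Since zeta_4^4 = 1, this equals zeta_4^2 = exp(2*pi*i*2/4) = -1.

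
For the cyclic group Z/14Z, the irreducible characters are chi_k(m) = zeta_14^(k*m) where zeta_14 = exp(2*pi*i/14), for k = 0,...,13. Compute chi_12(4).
chi_12(4) = zeta_14^48 = exp(6*I*pi/7)

Details: chi_12(4) = zeta_14^(12*4) = zeta_14^48. Since zeta_14^14 = 1, this equals zeta_14^6 = exp(2*pi*i*6/14) = exp(6*I*pi/7).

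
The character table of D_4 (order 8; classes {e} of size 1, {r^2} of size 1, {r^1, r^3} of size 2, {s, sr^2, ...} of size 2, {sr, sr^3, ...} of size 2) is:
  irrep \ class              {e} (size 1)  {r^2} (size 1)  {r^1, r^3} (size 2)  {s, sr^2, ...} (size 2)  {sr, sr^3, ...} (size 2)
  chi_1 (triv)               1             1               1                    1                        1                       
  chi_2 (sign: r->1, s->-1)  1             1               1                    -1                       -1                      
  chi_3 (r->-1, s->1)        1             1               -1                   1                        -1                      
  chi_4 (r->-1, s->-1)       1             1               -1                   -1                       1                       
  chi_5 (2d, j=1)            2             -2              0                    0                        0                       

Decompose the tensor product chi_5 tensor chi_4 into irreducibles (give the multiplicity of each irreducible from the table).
chi_5 tensor chi_4 = chi_5 (all other irreducibles have multiplicity 0).

Explanation: The character of a tensor product is the pointwise product (chi_5 * chi_4)(C) = chi_5(C) * chi_4(C):
  {e}: (2)*(1), {r^2}: (-2)*(1), {r^1, r^3}: (0)*(-1), {s, sr^2, ...}: (0)*(-1), {sr, sr^3, ...}: (0)*(1)
so (chi_5 * chi_4) takes values
  {e} -> 2, {r^2} -> -2, {r^1, r^3} -> 0, {s, sr^2, ...} -> 0, {sr, sr^3, ...} -> 0.
Now take the inner product of this character with each irreducible chi from the table, <chi_5*chi_4, chi> = (1/8) sum_C |C| (chi_5*chi_4)(C) conj(chi(C)):
  <chi_5*chi_4, chi_1> = (1/8)[1*(2)*conj(1) + 1*(-2)*conj(1) + 2*(0)*conj(1) + 2*(0)*conj(1) + 2*(0)*conj(1)]
      = (1/8)[(2) + (-2) + (0) + (0) + (0)] = 0/8 = 0
  <chi_5*chi_4, chi_2> = (1/8)[1*(2)*conj(1) + 1*(-2)*conj(1) + 2*(0)*conj(1) + 2*(0)*conj(-1) + 2*(0)*conj(-1)]
      = (1/8)[(2) + (-2) + (0) + (0) + (0)] = 0/8 = 0
  <chi_5*chi_4, chi_3> = (1/8)[1*(2)*conj(1) + 1*(-2)*conj(1) + 2*(0)*conj(-1) + 2*(0)*conj(1) + 2*(0)*conj(-1)]
      = (1/8)[(2) + (-2) + (0) + (0) + (0)] = 0/8 = 0
  <chi_5*chi_4, chi_4> = (1/8)[1*(2)*conj(1) + 1*(-2)*conj(1) + 2*(0)*conj(-1) + 2*(0)*conj(-1) + 2*(0)*conj(1)]
      = (1/8)[(2) + (-2) + (0) + (0) + (0)] = 0/8 = 0
  <chi_5*chi_4, chi_5> = (1/8)[1*(2)*conj(2) + 1*(-2)*conj(-2) + 2*(0)*conj(0) + 2*(0)*conj(0) + 2*(0)*conj(0)]
      = (1/8)[(4) + (4) + (0) + (0) + (0)] = 8/8 = 1
Hence the multiplicities are chi_5: 1. Dimension check: dim(chi_5)*dim(chi_4) = 2*1 = 2 and sum (mult * dim) = 1*2 = 2.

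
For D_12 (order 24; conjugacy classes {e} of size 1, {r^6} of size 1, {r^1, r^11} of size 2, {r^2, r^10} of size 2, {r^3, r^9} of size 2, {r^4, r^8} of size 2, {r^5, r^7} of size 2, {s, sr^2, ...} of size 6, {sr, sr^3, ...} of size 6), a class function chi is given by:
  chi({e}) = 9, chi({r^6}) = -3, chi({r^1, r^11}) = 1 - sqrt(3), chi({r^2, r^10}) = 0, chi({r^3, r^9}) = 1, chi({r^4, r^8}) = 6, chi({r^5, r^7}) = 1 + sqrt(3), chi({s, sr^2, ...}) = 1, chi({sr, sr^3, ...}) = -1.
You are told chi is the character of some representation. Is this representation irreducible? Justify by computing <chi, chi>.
Not irreducible (reducible): <chi, chi> = 8 > 1.

<chi, chi> = (1/|G|) sum_C |C| * |chi(C)|^2 = (1/24)[1*|9|^2 + 1*|-3|^2 + 2*|1 - sqrt(3)|^2 + 2*|0|^2 + 2*|1|^2 + 2*|6|^2 + 2*|1 + sqrt(3)|^2 + 6*|1|^2 + 6*|-1|^2]
  = (1/24)[(81) + (9) + (8 - 4*sqrt(3)) + (0) + (2) + (72) + (4*sqrt(3) + 8) + (6) + (6)] = 192/24 = 8.
A character is irreducible iff <chi, chi> = 1, so this representation is reducible.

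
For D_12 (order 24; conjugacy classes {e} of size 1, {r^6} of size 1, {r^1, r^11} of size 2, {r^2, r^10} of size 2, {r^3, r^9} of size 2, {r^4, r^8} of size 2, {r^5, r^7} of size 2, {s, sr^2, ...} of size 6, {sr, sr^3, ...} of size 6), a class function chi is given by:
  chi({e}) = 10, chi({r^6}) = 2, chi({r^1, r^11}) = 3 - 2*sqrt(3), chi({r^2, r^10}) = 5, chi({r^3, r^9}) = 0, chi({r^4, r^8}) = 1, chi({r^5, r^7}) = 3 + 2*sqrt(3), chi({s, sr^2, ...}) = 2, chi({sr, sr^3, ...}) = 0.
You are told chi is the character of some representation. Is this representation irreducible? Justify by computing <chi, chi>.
Not irreducible (reducible): <chi, chi> = 11 > 1.

Justification: <chi, chi> = (1/|G|) sum_C |C| * |chi(C)|^2 = (1/24)[1*|10|^2 + 1*|2|^2 + 2*|3 - 2*sqrt(3)|^2 + 2*|5|^2 + 2*|0|^2 + 2*|1|^2 + 2*|3 + 2*sqrt(3)|^2 + 6*|2|^2 + 6*|0|^2]
  = (1/24)[(100) + (4) + (42 - 24*sqrt(3)) + (50) + (0) + (2) + (24*sqrt(3) + 42) + (24) + (0)] = 264/24 = 11.
A character is irreducible iff <chi, chi> = 1, so this representation is reducible.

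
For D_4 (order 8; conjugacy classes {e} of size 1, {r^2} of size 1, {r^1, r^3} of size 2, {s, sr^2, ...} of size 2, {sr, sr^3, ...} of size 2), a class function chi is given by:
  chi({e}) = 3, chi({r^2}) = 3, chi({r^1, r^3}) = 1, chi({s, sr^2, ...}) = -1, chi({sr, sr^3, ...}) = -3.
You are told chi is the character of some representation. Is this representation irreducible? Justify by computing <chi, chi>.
Not irreducible (reducible): <chi, chi> = 5 > 1.

Details: <chi, chi> = (1/|G|) sum_C |C| * |chi(C)|^2 = (1/8)[1*|3|^2 + 1*|3|^2 + 2*|1|^2 + 2*|-1|^2 + 2*|-3|^2]
  = (1/8)[(9) + (9) + (2) + (2) + (18)] = 40/8 = 5.
A character is irreducible iff <chi, chi> = 1, so this representation is reducible.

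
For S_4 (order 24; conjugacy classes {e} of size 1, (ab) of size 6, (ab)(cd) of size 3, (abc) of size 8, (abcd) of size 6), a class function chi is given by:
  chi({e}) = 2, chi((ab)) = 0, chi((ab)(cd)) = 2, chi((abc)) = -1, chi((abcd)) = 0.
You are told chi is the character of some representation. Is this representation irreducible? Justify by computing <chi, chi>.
Irreducible: <chi, chi> = 1.

Reasoning: <chi, chi> = (1/|G|) sum_C |C| * |chi(C)|^2 = (1/24)[1*|2|^2 + 6*|0|^2 + 3*|2|^2 + 8*|-1|^2 + 6*|0|^2]
  = (1/24)[(4) + (0) + (12) + (8) + (0)] = 24/24 = 1.
A character is irreducible iff <chi, chi> = 1, so this representation is irreducible.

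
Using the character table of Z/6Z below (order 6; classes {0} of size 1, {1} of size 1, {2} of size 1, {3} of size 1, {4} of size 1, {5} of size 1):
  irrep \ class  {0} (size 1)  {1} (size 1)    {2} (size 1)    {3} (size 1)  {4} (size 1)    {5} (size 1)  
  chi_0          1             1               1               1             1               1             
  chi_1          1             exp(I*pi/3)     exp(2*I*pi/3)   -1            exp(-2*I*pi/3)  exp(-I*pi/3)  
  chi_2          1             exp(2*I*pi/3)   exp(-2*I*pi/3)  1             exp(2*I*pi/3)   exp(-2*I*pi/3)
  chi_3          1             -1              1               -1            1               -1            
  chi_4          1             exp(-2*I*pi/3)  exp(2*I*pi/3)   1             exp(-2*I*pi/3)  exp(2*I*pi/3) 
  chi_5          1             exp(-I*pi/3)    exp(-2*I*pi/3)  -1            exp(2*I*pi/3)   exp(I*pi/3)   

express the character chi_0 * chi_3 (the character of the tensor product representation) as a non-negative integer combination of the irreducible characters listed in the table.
chi_0 tensor chi_3 = chi_3 (all other irreducibles have multiplicity 0).

Reasoning: The character of a tensor product is the pointwise product (chi_0 * chi_3)(C) = chi_0(C) * chi_3(C):
  {0}: (1)*(1), {1}: (1)*(-1), {2}: (1)*(1), {3}: (1)*(-1), {4}: (1)*(1), {5}: (1)*(-1)
so (chi_0 * chi_3) takes values
  {0} -> 1, {1} -> -1, {2} -> 1, {3} -> -1, {4} -> 1, {5} -> -1.
Now take the inner product of this character with each irreducible chi from the table, <chi_0*chi_3, chi> = (1/6) sum_C |C| (chi_0*chi_3)(C) conj(chi(C)):
  <chi_0*chi_3, chi_0> = (1/6)[1*(1)*conj(1) + 1*(-1)*conj(1) + 1*(1)*conj(1) + 1*(-1)*conj(1) + 1*(1)*conj(1) + 1*(-1)*conj(1)]
      = (1/6)[(1) + (-1) + (1) + (-1) + (1) + (-1)] = 0/6 = 0
  <chi_0*chi_3, chi_1> = (1/6)[1*(1)*conj(1) + 1*(-1)*conj(exp(I*pi/3)) + 1*(1)*conj(exp(2*I*pi/3)) + 1*(-1)*conj(-1) + 1*(1)*conj(exp(-2*I*pi/3)) + 1*(-1)*conj(exp(-I*pi/3))]
      = (1/6)[(1) + (-exp(-I*pi/3)) + (exp(-2*I*pi/3)) + (1) + (exp(2*I*pi/3)) + (-exp(I*pi/3))] = 0/6 = 0
  <chi_0*chi_3, chi_2> = (1/6)[1*(1)*conj(1) + 1*(-1)*conj(exp(2*I*pi/3)) + 1*(1)*conj(exp(-2*I*pi/3)) + 1*(-1)*conj(1) + 1*(1)*conj(exp(2*I*pi/3)) + 1*(-1)*conj(exp(-2*I*pi/3))]
      = (1/6)[(1) + (-exp(-2*I*pi/3)) + (exp(2*I*pi/3)) + (-1) + (exp(-2*I*pi/3)) + (-exp(2*I*pi/3))] = 0/6 = 0
  <chi_0*chi_3, chi_3> = (1/6)[1*(1)*conj(1) + 1*(-1)*conj(-1) + 1*(1)*conj(1) + 1*(-1)*conj(-1) + 1*(1)*conj(1) + 1*(-1)*conj(-1)]
      = (1/6)[(1) + (1) + (1) + (1) + (1) + (1)] = 6/6 = 1
  <chi_0*chi_3, chi_4> = (1/6)[1*(1)*conj(1) + 1*(-1)*conj(exp(-2*I*pi/3)) + 1*(1)*conj(exp(2*I*pi/3)) + 1*(-1)*conj(1) + 1*(1)*conj(exp(-2*I*pi/3)) + 1*(-1)*conj(exp(2*I*pi/3))]
      = (1/6)[(1) + (-exp(2*I*pi/3)) + (exp(-2*I*pi/3)) + (-1) + (exp(2*I*pi/3)) + (-exp(-2*I*pi/3))] = 0/6 = 0
  <chi_0*chi_3, chi_5> = (1/6)[1*(1)*conj(1) + 1*(-1)*conj(exp(-I*pi/3)) + 1*(1)*conj(exp(-2*I*pi/3)) + 1*(-1)*conj(-1) + 1*(1)*conj(exp(2*I*pi/3)) + 1*(-1)*conj(exp(I*pi/3))]
      = (1/6)[(1) + (-exp(I*pi/3)) + (exp(2*I*pi/3)) + (1) + (exp(-2*I*pi/3)) + (-exp(-I*pi/3))] = 0/6 = 0
(Exp terms are combined using exp(i*s)*conj(exp(i*t)) = exp(i*(s-t)), and sums of them are collapsed using the identity that for every m > 1 the m distinct m-th roots of unity sum to 0, e.g. 1 + exp(2*I*pi/3) + exp(-2*I*pi/3) = 0.)
Hence the multiplicities are chi_3: 1. Dimension check: dim(chi_0)*dim(chi_3) = 1*1 = 1 and sum (mult * dim) = 1*1 = 1.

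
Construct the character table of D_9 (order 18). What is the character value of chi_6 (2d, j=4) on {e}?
Conjugacy classes: {e} of size 1, {r^1, r^8} of size 2, {r^2, r^7} of size 2, {r^3, r^6} of size 2, {r^4, r^5} of size 2, {s, sr, ..., sr^8} of size 9.
Character table:
  irrep \ class              {e} (size 1)  {r^1, r^8} (size 2)  {r^2, r^7} (size 2)  {r^3, r^6} (size 2)  {r^4, r^5} (size 2)  {s, sr, ..., sr^8} (size 9)
  chi_1 (triv)               1             1                    1                    1                    1                    1                          
  chi_2 (sign: r->1, s->-1)  1             1                    1                    1                    1                    -1                         
  chi_3 (2d, j=1)            2             2*cos(2*pi/9)        2*cos(4*pi/9)        -1                   -2*cos(pi/9)         0                          
  chi_4 (2d, j=2)            2             2*cos(4*pi/9)        -2*cos(pi/9)         -1                   2*cos(2*pi/9)        0                          
  chi_5 (2d, j=3)            2             -1                   -1                   2                    -1                   0                          
  chi_6 (2d, j=4)            2             -2*cos(pi/9)         2*cos(2*pi/9)        -1                   2*cos(4*pi/9)        0                          

Spot check: chi_6 (2d, j=4) on {e} = 2.

Solution. D_9 has order 2*9 = 18 with 6 conjugacy classes, hence 6 irreducibles. Sum of squared dims 1 + 1 + 4 + 4 + 4 + 4 = 18 = |G|. Linear characters come from the abelianisation; the 2-dimensional irreps have character r^k -> 2*cos(2*pi*j*k/9), reflections -> 0.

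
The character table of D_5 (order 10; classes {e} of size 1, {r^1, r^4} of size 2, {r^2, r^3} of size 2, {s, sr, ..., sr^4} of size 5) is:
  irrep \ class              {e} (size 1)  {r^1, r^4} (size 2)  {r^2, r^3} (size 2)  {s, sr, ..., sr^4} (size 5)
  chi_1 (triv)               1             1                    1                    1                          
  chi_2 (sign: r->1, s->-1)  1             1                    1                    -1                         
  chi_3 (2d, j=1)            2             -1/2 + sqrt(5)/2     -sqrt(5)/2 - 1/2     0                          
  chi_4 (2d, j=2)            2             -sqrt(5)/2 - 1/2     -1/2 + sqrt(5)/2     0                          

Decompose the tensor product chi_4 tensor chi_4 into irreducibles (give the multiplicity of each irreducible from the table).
chi_4 tensor chi_4 = chi_1 + chi_2 + chi_3 (all other irreducibles have multiplicity 0).

Explanation: The character of a tensor product is the pointwise product (chi_4 * chi_4)(C) = chi_4(C) * chi_4(C):
  {e}: (2)*(2), {r^1, r^4}: (-sqrt(5)/2 - 1/2)*(-sqrt(5)/2 - 1/2), {r^2, r^3}: (-1/2 + sqrt(5)/2)*(-1/2 + sqrt(5)/2), {s, sr, ..., sr^4}: (0)*(0)
so (chi_4 * chi_4) takes values
  {e} -> 4, {r^1, r^4} -> sqrt(5)/2 + 3/2, {r^2, r^3} -> 3/2 - sqrt(5)/2, {s, sr, ..., sr^4} -> 0.
Now take the inner product of this character with each irreducible chi from the table, <chi_4*chi_4, chi> = (1/10) sum_C |C| (chi_4*chi_4)(C) conj(chi(C)):
  <chi_4*chi_4, chi_1> = (1/10)[1*(4)*conj(1) + 2*(sqrt(5)/2 + 3/2)*conj(1) + 2*(3/2 - sqrt(5)/2)*conj(1) + 5*(0)*conj(1)]
      = (1/10)[(4) + (sqrt(5) + 3) + (3 - sqrt(5)) + (0)] = 10/10 = 1
  <chi_4*chi_4, chi_2> = (1/10)[1*(4)*conj(1) + 2*(sqrt(5)/2 + 3/2)*conj(1) + 2*(3/2 - sqrt(5)/2)*conj(1) + 5*(0)*conj(-1)]
      = (1/10)[(4) + (sqrt(5) + 3) + (3 - sqrt(5)) + (0)] = 10/10 = 1
  <chi_4*chi_4, chi_3> = (1/10)[1*(4)*conj(2) + 2*(sqrt(5)/2 + 3/2)*conj(-1/2 + sqrt(5)/2) + 2*(3/2 - sqrt(5)/2)*conj(-sqrt(5)/2 - 1/2) + 5*(0)*conj(0)]
      = (1/10)[(8) + (1 + sqrt(5)) + (1 - sqrt(5)) + (0)] = 10/10 = 1
  <chi_4*chi_4, chi_4> = (1/10)[1*(4)*conj(2) + 2*(sqrt(5)/2 + 3/2)*conj(-sqrt(5)/2 - 1/2) + 2*(3/2 - sqrt(5)/2)*conj(-1/2 + sqrt(5)/2) + 5*(0)*conj(0)]
      = (1/10)[(8) + (-2*sqrt(5) - 4) + (-4 + 2*sqrt(5)) + (0)] = 0/10 = 0
Hence the multiplicities are chi_1: 1, chi_2: 1, chi_3: 1. Dimension check: dim(chi_4)*dim(chi_4) = 2*2 = 4 and sum (mult * dim) = 1*1 + 1*1 + 1*2 = 4.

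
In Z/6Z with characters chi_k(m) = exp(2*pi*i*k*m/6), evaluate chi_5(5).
chi_5(5) = zeta_6^25 = exp(I*pi/3)

Solution. chi_5(5) = zeta_6^(5*5) = zeta_6^25. Since zeta_6^6 = 1, this equals zeta_6^1 = exp(2*pi*i*1/6) = exp(I*pi/3).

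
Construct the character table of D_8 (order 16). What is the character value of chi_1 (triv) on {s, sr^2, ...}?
Conjugacy classes: {e} of size 1, {r^4} of size 1, {r^1, r^7} of size 2, {r^2, r^6} of size 2, {r^3, r^5} of size 2, {s, sr^2, ...} of size 4, {sr, sr^3, ...} of size 4.
Character table:
  irrep \ class              {e} (size 1)  {r^4} (size 1)  {r^1, r^7} (size 2)  {r^2, r^6} (size 2)  {r^3, r^5} (size 2)  {s, sr^2, ...} (size 4)  {sr, sr^3, ...} (size 4)
  chi_1 (triv)               1             1               1                    1                    1                    1                        1                       
  chi_2 (sign: r->1, s->-1)  1             1               1                    1                    1                    -1                       -1                      
  chi_3 (r->-1, s->1)        1             1               -1                   1                    -1                   1                        -1                      
  chi_4 (r->-1, s->-1)       1             1               -1                   1                    -1                   -1                       1                       
  chi_5 (2d, j=1)            2             -2              sqrt(2)              0                    -sqrt(2)             0                        0                       
  chi_6 (2d, j=2)            2             2               0                    -2                   0                    0                        0                       
  chi_7 (2d, j=3)            2             -2              -sqrt(2)             0                    sqrt(2)              0                        0                       

Spot check: chi_1 (triv) on {s, sr^2, ...} = 1.

Solution. D_8 has order 2*8 = 16 with 7 conjugacy classes, hence 7 irreducibles. Sum of squared dims 1 + 1 + 1 + 1 + 4 + 4 + 4 = 16 = |G|. Linear characters come from the abelianisation; the 2-dimensional irreps have character r^k -> 2*cos(2*pi*j*k/8), reflections -> 0.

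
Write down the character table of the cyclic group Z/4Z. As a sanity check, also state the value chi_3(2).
Character table of Z/4Z (irreps indexed chi_0,...,chi_3 with chi_k(m) = zeta_4^(k*m), zeta_4 = exp(2*pi*i/4)):
  irrep \ class  {0} (size 1)  {1} (size 1)  {2} (size 1)  {3} (size 1)
  chi_0          1             1             1             1           
  chi_1          1             I             -1            -I          
  chi_2          1             -1            1             -1          
  chi_3          1             -I            -1            I           

Spot check: chi_3(2) = zeta_4^(3*2) = zeta_4^6 = -1.

Why: Z/4Z is abelian, so all 4 irreducible complex representations are 1-dimensional. They are given by chi_k(m) = zeta_4^(k*m) for k = 0,...,3. Row orthogonality: sum_m chi_k(m) conj(chi_l(m)) = 4 * [k = l].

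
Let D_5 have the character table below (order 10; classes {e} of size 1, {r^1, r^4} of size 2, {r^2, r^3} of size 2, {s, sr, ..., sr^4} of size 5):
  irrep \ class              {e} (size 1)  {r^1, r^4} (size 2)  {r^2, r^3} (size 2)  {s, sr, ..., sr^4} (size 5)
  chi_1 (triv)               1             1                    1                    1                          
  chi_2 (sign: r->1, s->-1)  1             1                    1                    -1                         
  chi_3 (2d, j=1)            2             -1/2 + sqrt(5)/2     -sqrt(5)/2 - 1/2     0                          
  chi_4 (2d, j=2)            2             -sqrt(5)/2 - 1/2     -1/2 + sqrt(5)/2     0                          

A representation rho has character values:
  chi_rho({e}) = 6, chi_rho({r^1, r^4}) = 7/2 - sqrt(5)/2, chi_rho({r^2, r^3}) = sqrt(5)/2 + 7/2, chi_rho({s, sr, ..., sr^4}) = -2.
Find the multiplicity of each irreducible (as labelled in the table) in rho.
Multiplicities: chi_1: 1, chi_2: 3, chi_3: 0, chi_4: 1.

Derivation: Use <chi_rho, chi> = (1/|G|) sum_C |C| * chi_rho(C) * conj(chi(C)) with |G| = 10 for each irreducible chi in the table:
  <chi_rho, chi_1> = (1/10)[1*(6)*conj(1) + 2*(7/2 - sqrt(5)/2)*conj(1) + 2*(sqrt(5)/2 + 7/2)*conj(1) + 5*(-2)*conj(1)]
      = (1/10)[(6) + (7 - sqrt(5)) + (sqrt(5) + 7) + (-10)] = 10/10 = 1
  <chi_rho, chi_2> = (1/10)[1*(6)*conj(1) + 2*(7/2 - sqrt(5)/2)*conj(1) + 2*(sqrt(5)/2 + 7/2)*conj(1) + 5*(-2)*conj(-1)]
      = (1/10)[(6) + (7 - sqrt(5)) + (sqrt(5) + 7) + (10)] = 30/10 = 3
  <chi_rho, chi_3> = (1/10)[1*(6)*conj(2) + 2*(7/2 - sqrt(5)/2)*conj(-1/2 + sqrt(5)/2) + 2*(sqrt(5)/2 + 7/2)*conj(-sqrt(5)/2 - 1/2) + 5*(-2)*conj(0)]
      = (1/10)[(12) + (-6 + 4*sqrt(5)) + (-4*sqrt(5) - 6) + (0)] = 0/10 = 0
  <chi_rho, chi_4> = (1/10)[1*(6)*conj(2) + 2*(7/2 - sqrt(5)/2)*conj(-sqrt(5)/2 - 1/2) + 2*(sqrt(5)/2 + 7/2)*conj(-1/2 + sqrt(5)/2) + 5*(-2)*conj(0)]
      = (1/10)[(12) + (-3*sqrt(5) - 1) + (-1 + 3*sqrt(5)) + (0)] = 10/10 = 1
Dimension check: dim(rho) = sum (mult * dim) = 1*1 + 3*1 + 0*2 + 1*2 = 6 = chi_rho(e) = 6.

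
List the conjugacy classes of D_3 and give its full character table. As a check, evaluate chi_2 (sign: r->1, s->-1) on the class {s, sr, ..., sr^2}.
Conjugacy classes: {e} of size 1, {r^1, r^2} of size 2, {s, sr, ..., sr^2} of size 3.
Character table:
  irrep \ class              {e} (size 1)  {r^1, r^2} (size 2)  {s, sr, ..., sr^2} (size 3)
  chi_1 (triv)               1             1                    1                          
  chi_2 (sign: r->1, s->-1)  1             1                    -1                         
  chi_3 (2d, j=1)            2             -1                   0                          

Spot check: chi_2 (sign: r->1, s->-1) on {s, sr, ..., sr^2} = -1.

Derivation: D_3 has order 2*3 = 6 with 3 conjugacy classes, hence 3 irreducibles. Sum of squared dims 1 + 1 + 4 = 6 = |G|. Linear characters come from the abelianisation; the 2-dimensional irreps have character r^k -> 2*cos(2*pi*j*k/3), reflections -> 0.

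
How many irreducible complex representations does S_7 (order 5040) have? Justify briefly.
15

Details: The number of irreducible complex representations of a finite group equals its number of conjugacy classes. Conjugacy classes in S_7 correspond to cycle types, i.e. partitions of 7; there are p(7) = 15 of them, so S_7 (order 5040) has exactly 15 irreducible complex representations.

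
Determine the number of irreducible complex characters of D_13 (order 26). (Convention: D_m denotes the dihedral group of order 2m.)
8

Justification: The number of irreducible complex representations of a finite group equals its number of conjugacy classes. D_13 has 8 conjugacy classes ((n+3)/2 for n odd), so D_13 (order 26) has exactly 8 irreducible complex representations.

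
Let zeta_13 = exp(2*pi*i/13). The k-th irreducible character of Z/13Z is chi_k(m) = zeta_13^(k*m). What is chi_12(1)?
chi_12(1) = zeta_13^12 = exp(-2*I*pi/13)

Justification: chi_12(1) = zeta_13^(12*1) = zeta_13^12. Since zeta_13^13 = 1, this equals zeta_13^12 = exp(2*pi*i*12/13) = exp(-2*I*pi/13).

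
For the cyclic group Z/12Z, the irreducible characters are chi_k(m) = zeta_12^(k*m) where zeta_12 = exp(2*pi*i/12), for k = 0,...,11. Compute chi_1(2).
chi_1(2) = zeta_12^2 = exp(I*pi/3)

Working: chi_1(2) = zeta_12^(1*2) = zeta_12^2. Since zeta_12^12 = 1, this equals zeta_12^2 = exp(2*pi*i*2/12) = exp(I*pi/3).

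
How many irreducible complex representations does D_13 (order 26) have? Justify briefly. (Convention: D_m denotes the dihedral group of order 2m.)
8

Reasoning: The number of irreducible complex representations of a finite group equals its number of conjugacy classes. D_13 has 8 conjugacy classes ((n+3)/2 for n odd), so D_13 (order 26) has exactly 8 irreducible complex representations.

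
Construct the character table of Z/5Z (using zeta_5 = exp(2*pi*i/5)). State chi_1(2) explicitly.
Character table of Z/5Z (irreps indexed chi_0,...,chi_4 with chi_k(m) = zeta_5^(k*m), zeta_5 = exp(2*pi*i/5)):
  irrep \ class  {0} (size 1)  {1} (size 1)    {2} (size 1)    {3} (size 1)    {4} (size 1)  
  chi_0          1             1               1               1               1             
  chi_1          1             exp(2*I*pi/5)   exp(4*I*pi/5)   exp(-4*I*pi/5)  exp(-2*I*pi/5)
  chi_2          1             exp(4*I*pi/5)   exp(-2*I*pi/5)  exp(2*I*pi/5)   exp(-4*I*pi/5)
  chi_3          1             exp(-4*I*pi/5)  exp(2*I*pi/5)   exp(-2*I*pi/5)  exp(4*I*pi/5) 
  chi_4          1             exp(-2*I*pi/5)  exp(-4*I*pi/5)  exp(4*I*pi/5)   exp(2*I*pi/5) 

Spot check: chi_1(2) = zeta_5^(1*2) = zeta_5^2 = exp(4*I*pi/5).

Solution. Z/5Z is abelian, so all 5 irreducible complex representations are 1-dimensional. They are given by chi_k(m) = zeta_5^(k*m) for k = 0,...,4. Row orthogonality: sum_m chi_k(m) conj(chi_l(m)) = 5 * [k = l].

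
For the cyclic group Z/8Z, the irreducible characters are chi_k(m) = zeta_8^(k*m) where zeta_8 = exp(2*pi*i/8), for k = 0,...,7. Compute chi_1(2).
chi_1(2) = zeta_8^2 = I

chi_1(2) = zeta_8^(1*2) = zeta_8^2. Since zeta_8^8 = 1, this equals zeta_8^2 = exp(2*pi*i*2/8) = I.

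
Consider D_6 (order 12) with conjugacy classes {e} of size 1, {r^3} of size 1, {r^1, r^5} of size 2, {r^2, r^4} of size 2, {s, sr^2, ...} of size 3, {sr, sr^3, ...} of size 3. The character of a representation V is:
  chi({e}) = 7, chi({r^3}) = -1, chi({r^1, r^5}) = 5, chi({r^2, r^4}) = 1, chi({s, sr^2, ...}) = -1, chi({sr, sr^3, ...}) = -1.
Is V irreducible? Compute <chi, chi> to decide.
Not irreducible (reducible): <chi, chi> = 9 > 1.

Argument: <chi, chi> = (1/|G|) sum_C |C| * |chi(C)|^2 = (1/12)[1*|7|^2 + 1*|-1|^2 + 2*|5|^2 + 2*|1|^2 + 3*|-1|^2 + 3*|-1|^2]
  = (1/12)[(49) + (1) + (50) + (2) + (3) + (3)] = 108/12 = 9.
A character is irreducible iff <chi, chi> = 1, so this representation is reducible.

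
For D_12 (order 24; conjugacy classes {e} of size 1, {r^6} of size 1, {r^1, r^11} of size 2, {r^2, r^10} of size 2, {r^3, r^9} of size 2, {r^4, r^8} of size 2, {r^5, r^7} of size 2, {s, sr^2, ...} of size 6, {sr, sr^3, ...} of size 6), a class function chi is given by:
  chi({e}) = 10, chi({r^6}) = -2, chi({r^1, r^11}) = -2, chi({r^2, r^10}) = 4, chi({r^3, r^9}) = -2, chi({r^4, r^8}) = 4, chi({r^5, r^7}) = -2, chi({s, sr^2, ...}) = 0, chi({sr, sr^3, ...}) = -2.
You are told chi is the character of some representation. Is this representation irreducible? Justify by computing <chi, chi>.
Not irreducible (reducible): <chi, chi> = 9 > 1.

Explanation: <chi, chi> = (1/|G|) sum_C |C| * |chi(C)|^2 = (1/24)[1*|10|^2 + 1*|-2|^2 + 2*|-2|^2 + 2*|4|^2 + 2*|-2|^2 + 2*|4|^2 + 2*|-2|^2 + 6*|0|^2 + 6*|-2|^2]
  = (1/24)[(100) + (4) + (8) + (32) + (8) + (32) + (8) + (0) + (24)] = 216/24 = 9.
A character is irreducible iff <chi, chi> = 1, so this representation is reducible.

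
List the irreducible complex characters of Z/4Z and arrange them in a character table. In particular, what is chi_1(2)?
Character table of Z/4Z (irreps indexed chi_0,...,chi_3 with chi_k(m) = zeta_4^(k*m), zeta_4 = exp(2*pi*i/4)):
  irrep \ class  {0} (size 1)  {1} (size 1)  {2} (size 1)  {3} (size 1)
  chi_0          1             1             1             1           
  chi_1          1             I             -1            -I          
  chi_2          1             -1            1             -1          
  chi_3          1             -I            -1            I           

Spot check: chi_1(2) = zeta_4^(1*2) = zeta_4^2 = -1.

Explanation: Z/4Z is abelian, so all 4 irreducible complex representations are 1-dimensional. They are given by chi_k(m) = zeta_4^(k*m) for k = 0,...,3. Row orthogonality: sum_m chi_k(m) conj(chi_l(m)) = 4 * [k = l].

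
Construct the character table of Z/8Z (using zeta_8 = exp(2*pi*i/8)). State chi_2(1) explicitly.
Character table of Z/8Z (irreps indexed chi_0,...,chi_7 with chi_k(m) = zeta_8^(k*m), zeta_8 = exp(2*pi*i/8)):
  irrep \ class  {0} (size 1)  {1} (size 1)    {2} (size 1)  {3} (size 1)    {4} (size 1)  {5} (size 1)    {6} (size 1)  {7} (size 1)  
  chi_0          1             1               1             1               1             1               1             1             
  chi_1          1             exp(I*pi/4)     I             exp(3*I*pi/4)   -1            exp(-3*I*pi/4)  -I            exp(-I*pi/4)  
  chi_2          1             I               -1            -I              1             I               -1            -I            
  chi_3          1             exp(3*I*pi/4)   -I            exp(I*pi/4)     -1            exp(-I*pi/4)    I             exp(-3*I*pi/4)
  chi_4          1             -1              1             -1              1             -1              1             -1            
  chi_5          1             exp(-3*I*pi/4)  I             exp(-I*pi/4)    -1            exp(I*pi/4)     -I            exp(3*I*pi/4) 
  chi_6          1             -I              -1            I               1             -I              -1            I             
  chi_7          1             exp(-I*pi/4)    -I            exp(-3*I*pi/4)  -1            exp(3*I*pi/4)   I             exp(I*pi/4)   

Spot check: chi_2(1) = zeta_8^(2*1) = zeta_8^2 = I.

Reasoning: Z/8Z is abelian, so all 8 irreducible complex representations are 1-dimensional. They are given by chi_k(m) = zeta_8^(k*m) for k = 0,...,7. Row orthogonality: sum_m chi_k(m) conj(chi_l(m)) = 8 * [k = l].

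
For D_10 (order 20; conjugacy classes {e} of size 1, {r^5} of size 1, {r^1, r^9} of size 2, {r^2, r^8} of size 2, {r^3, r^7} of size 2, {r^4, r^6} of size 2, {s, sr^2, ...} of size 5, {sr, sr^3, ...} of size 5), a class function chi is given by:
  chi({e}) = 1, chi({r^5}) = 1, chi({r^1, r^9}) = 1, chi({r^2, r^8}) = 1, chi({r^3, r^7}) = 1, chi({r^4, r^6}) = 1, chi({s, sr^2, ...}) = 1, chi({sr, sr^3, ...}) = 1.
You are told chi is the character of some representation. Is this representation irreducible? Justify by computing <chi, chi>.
Irreducible: <chi, chi> = 1.

Details: <chi, chi> = (1/|G|) sum_C |C| * |chi(C)|^2 = (1/20)[1*|1|^2 + 1*|1|^2 + 2*|1|^2 + 2*|1|^2 + 2*|1|^2 + 2*|1|^2 + 5*|1|^2 + 5*|1|^2]
  = (1/20)[(1) + (1) + (2) + (2) + (2) + (2) + (5) + (5)] = 20/20 = 1.
A character is irreducible iff <chi, chi> = 1, so this representation is irreducible.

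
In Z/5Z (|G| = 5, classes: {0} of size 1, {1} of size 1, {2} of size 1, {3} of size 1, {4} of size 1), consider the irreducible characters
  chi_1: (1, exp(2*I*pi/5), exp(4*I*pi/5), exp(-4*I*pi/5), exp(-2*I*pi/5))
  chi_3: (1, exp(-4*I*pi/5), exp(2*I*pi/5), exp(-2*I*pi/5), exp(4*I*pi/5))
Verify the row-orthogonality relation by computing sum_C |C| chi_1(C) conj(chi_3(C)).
Sum = 0; so <chi_1, chi_3> = 0 (distinct irreducibles are orthogonal).

Argument: Compute term by term over conjugacy classes (|C| * chi_1(C) * conj(chi_3(C))):
  1*(1)*conj(1) + 1*(exp(2*I*pi/5))*conj(exp(-4*I*pi/5)) + 1*(exp(4*I*pi/5))*conj(exp(2*I*pi/5)) + 1*(exp(-4*I*pi/5))*conj(exp(-2*I*pi/5)) + 1*(exp(-2*I*pi/5))*conj(exp(4*I*pi/5))
  = (1) + (exp(-4*I*pi/5)) + (exp(2*I*pi/5)) + (exp(-2*I*pi/5)) + (exp(4*I*pi/5))
  = 0.
(Exp terms are combined using exp(i*s)*conj(exp(i*t)) = exp(i*(s-t)), and sums of them are collapsed using the identity that for every m > 1 the m distinct m-th roots of unity sum to 0, e.g. 1 + exp(2*I*pi/3) + exp(-2*I*pi/3) = 0.)
Dividing by |G| = 5 gives 0/5 = 0, matching the row-orthogonality relation <chi_1, chi_3> = [chi_1 = chi_3].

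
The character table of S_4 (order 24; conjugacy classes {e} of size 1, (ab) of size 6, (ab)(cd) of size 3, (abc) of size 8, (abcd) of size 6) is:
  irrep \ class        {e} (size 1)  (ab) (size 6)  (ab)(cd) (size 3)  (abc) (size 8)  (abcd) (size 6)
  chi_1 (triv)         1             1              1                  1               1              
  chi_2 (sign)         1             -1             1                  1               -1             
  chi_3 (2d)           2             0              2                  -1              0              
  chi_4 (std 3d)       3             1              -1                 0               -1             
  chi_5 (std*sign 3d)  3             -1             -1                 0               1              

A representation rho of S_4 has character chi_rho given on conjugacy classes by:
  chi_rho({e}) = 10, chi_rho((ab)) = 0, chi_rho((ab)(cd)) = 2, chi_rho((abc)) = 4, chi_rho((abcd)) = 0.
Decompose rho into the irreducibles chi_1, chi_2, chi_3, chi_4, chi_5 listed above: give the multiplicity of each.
Multiplicities: chi_1: 2, chi_2: 2, chi_3: 0, chi_4: 1, chi_5: 1.

Argument: Use <chi_rho, chi> = (1/|G|) sum_C |C| * chi_rho(C) * conj(chi(C)) with |G| = 24 for each irreducible chi in the table:
  <chi_rho, chi_1> = (1/24)[1*(10)*conj(1) + 6*(0)*conj(1) + 3*(2)*conj(1) + 8*(4)*conj(1) + 6*(0)*conj(1)]
      = (1/24)[(10) + (0) + (6) + (32) + (0)] = 48/24 = 2
  <chi_rho, chi_2> = (1/24)[1*(10)*conj(1) + 6*(0)*conj(-1) + 3*(2)*conj(1) + 8*(4)*conj(1) + 6*(0)*conj(-1)]
      = (1/24)[(10) + (0) + (6) + (32) + (0)] = 48/24 = 2
  <chi_rho, chi_3> = (1/24)[1*(10)*conj(2) + 6*(0)*conj(0) + 3*(2)*conj(2) + 8*(4)*conj(-1) + 6*(0)*conj(0)]
      = (1/24)[(20) + (0) + (12) + (-32) + (0)] = 0/24 = 0
  <chi_rho, chi_4> = (1/24)[1*(10)*conj(3) + 6*(0)*conj(1) + 3*(2)*conj(-1) + 8*(4)*conj(0) + 6*(0)*conj(-1)]
      = (1/24)[(30) + (0) + (-6) + (0) + (0)] = 24/24 = 1
  <chi_rho, chi_5> = (1/24)[1*(10)*conj(3) + 6*(0)*conj(-1) + 3*(2)*conj(-1) + 8*(4)*conj(0) + 6*(0)*conj(1)]
      = (1/24)[(30) + (0) + (-6) + (0) + (0)] = 24/24 = 1
Dimension check: dim(rho) = sum (mult * dim) = 2*1 + 2*1 + 0*2 + 1*3 + 1*3 = 10 = chi_rho(e) = 10.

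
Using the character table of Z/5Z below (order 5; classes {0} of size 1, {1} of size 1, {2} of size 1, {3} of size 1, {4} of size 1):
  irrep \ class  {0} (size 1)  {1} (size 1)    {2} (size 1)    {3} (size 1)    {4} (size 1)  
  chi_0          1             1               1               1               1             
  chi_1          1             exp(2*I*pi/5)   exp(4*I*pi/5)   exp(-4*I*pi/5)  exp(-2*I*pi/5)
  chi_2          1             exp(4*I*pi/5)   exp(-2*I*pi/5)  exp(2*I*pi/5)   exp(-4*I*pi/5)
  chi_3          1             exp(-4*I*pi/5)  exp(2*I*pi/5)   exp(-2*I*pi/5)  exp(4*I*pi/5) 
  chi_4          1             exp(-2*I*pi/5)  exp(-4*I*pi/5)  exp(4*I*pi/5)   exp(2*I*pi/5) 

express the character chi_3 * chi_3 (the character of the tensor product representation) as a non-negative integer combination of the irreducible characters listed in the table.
chi_3 tensor chi_3 = chi_1 (all other irreducibles have multiplicity 0).

Proof sketch: The character of a tensor product is the pointwise product (chi_3 * chi_3)(C) = chi_3(C) * chi_3(C):
  {0}: (1)*(1), {1}: (exp(-4*I*pi/5))*(exp(-4*I*pi/5)), {2}: (exp(2*I*pi/5))*(exp(2*I*pi/5)), {3}: (exp(-2*I*pi/5))*(exp(-2*I*pi/5)), {4}: (exp(4*I*pi/5))*(exp(4*I*pi/5))
so (chi_3 * chi_3) takes values
  {0} -> 1, {1} -> exp(2*I*pi/5), {2} -> exp(4*I*pi/5), {3} -> exp(-4*I*pi/5), {4} -> exp(-2*I*pi/5).
Now take the inner product of this character with each irreducible chi from the table, <chi_3*chi_3, chi> = (1/5) sum_C |C| (chi_3*chi_3)(C) conj(chi(C)):
  <chi_3*chi_3, chi_0> = (1/5)[1*(1)*conj(1) + 1*(exp(2*I*pi/5))*conj(1) + 1*(exp(4*I*pi/5))*conj(1) + 1*(exp(-4*I*pi/5))*conj(1) + 1*(exp(-2*I*pi/5))*conj(1)]
      = (1/5)[(1) + (exp(2*I*pi/5)) + (exp(4*I*pi/5)) + (exp(-4*I*pi/5)) + (exp(-2*I*pi/5))] = 0/5 = 0
  <chi_3*chi_3, chi_1> = (1/5)[1*(1)*conj(1) + 1*(exp(2*I*pi/5))*conj(exp(2*I*pi/5)) + 1*(exp(4*I*pi/5))*conj(exp(4*I*pi/5)) + 1*(exp(-4*I*pi/5))*conj(exp(-4*I*pi/5)) + 1*(exp(-2*I*pi/5))*conj(exp(-2*I*pi/5))]
      = (1/5)[(1) + (1) + (1) + (1) + (1)] = 5/5 = 1
  <chi_3*chi_3, chi_2> = (1/5)[1*(1)*conj(1) + 1*(exp(2*I*pi/5))*conj(exp(4*I*pi/5)) + 1*(exp(4*I*pi/5))*conj(exp(-2*I*pi/5)) + 1*(exp(-4*I*pi/5))*conj(exp(2*I*pi/5)) + 1*(exp(-2*I*pi/5))*conj(exp(-4*I*pi/5))]
      = (1/5)[(1) + (exp(-2*I*pi/5)) + (exp(-4*I*pi/5)) + (exp(4*I*pi/5)) + (exp(2*I*pi/5))] = 0/5 = 0
  <chi_3*chi_3, chi_3> = (1/5)[1*(1)*conj(1) + 1*(exp(2*I*pi/5))*conj(exp(-4*I*pi/5)) + 1*(exp(4*I*pi/5))*conj(exp(2*I*pi/5)) + 1*(exp(-4*I*pi/5))*conj(exp(-2*I*pi/5)) + 1*(exp(-2*I*pi/5))*conj(exp(4*I*pi/5))]
      = (1/5)[(1) + (exp(-4*I*pi/5)) + (exp(2*I*pi/5)) + (exp(-2*I*pi/5)) + (exp(4*I*pi/5))] = 0/5 = 0
  <chi_3*chi_3, chi_4> = (1/5)[1*(1)*conj(1) + 1*(exp(2*I*pi/5))*conj(exp(-2*I*pi/5)) + 1*(exp(4*I*pi/5))*conj(exp(-4*I*pi/5)) + 1*(exp(-4*I*pi/5))*conj(exp(4*I*pi/5)) + 1*(exp(-2*I*pi/5))*conj(exp(2*I*pi/5))]
      = (1/5)[(1) + (exp(4*I*pi/5)) + (exp(-2*I*pi/5)) + (exp(2*I*pi/5)) + (exp(-4*I*pi/5))] = 0/5 = 0
(Exp terms are combined using exp(i*s)*conj(exp(i*t)) = exp(i*(s-t)), and sums of them are collapsed using the identity that for every m > 1 the m distinct m-th roots of unity sum to 0, e.g. 1 + exp(2*I*pi/3) + exp(-2*I*pi/3) = 0.)
Hence the multiplicities are chi_1: 1. Dimension check: dim(chi_3)*dim(chi_3) = 1*1 = 1 and sum (mult * dim) = 1*1 = 1.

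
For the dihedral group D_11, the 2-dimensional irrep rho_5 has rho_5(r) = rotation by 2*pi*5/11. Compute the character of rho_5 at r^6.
chi_{rho_5}(r^6) = 2*cos(2*pi*5*6/11) = -2*cos(5*pi/11)

Solution. rho_5(r^6) is rotation by angle 2*pi*5*6/11, whose trace is 2*cos(2*pi*5*6/11) = -2*cos(5*pi/11).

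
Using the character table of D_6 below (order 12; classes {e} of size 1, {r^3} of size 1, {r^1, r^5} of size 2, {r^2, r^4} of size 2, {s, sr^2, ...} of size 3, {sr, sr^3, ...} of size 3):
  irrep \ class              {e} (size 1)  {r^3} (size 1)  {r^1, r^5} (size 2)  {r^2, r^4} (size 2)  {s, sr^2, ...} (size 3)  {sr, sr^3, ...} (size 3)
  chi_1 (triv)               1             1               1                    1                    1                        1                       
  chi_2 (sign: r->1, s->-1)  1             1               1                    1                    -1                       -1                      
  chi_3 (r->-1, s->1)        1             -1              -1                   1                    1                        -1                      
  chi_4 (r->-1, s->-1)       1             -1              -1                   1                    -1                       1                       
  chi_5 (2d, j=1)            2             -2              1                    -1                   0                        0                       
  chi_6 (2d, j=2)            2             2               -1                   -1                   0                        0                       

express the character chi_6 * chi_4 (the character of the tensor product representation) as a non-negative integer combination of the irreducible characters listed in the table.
chi_6 tensor chi_4 = chi_5 (all other irreducibles have multiplicity 0).

Explanation: The character of a tensor product is the pointwise product (chi_6 * chi_4)(C) = chi_6(C) * chi_4(C):
  {e}: (2)*(1), {r^3}: (2)*(-1), {r^1, r^5}: (-1)*(-1), {r^2, r^4}: (-1)*(1), {s, sr^2, ...}: (0)*(-1), {sr, sr^3, ...}: (0)*(1)
so (chi_6 * chi_4) takes values
  {e} -> 2, {r^3} -> -2, {r^1, r^5} -> 1, {r^2, r^4} -> -1, {s, sr^2, ...} -> 0, {sr, sr^3, ...} -> 0.
Now take the inner product of this character with each irreducible chi from the table, <chi_6*chi_4, chi> = (1/12) sum_C |C| (chi_6*chi_4)(C) conj(chi(C)):
  <chi_6*chi_4, chi_1> = (1/12)[1*(2)*conj(1) + 1*(-2)*conj(1) + 2*(1)*conj(1) + 2*(-1)*conj(1) + 3*(0)*conj(1) + 3*(0)*conj(1)]
      = (1/12)[(2) + (-2) + (2) + (-2) + (0) + (0)] = 0/12 = 0
  <chi_6*chi_4, chi_2> = (1/12)[1*(2)*conj(1) + 1*(-2)*conj(1) + 2*(1)*conj(1) + 2*(-1)*conj(1) + 3*(0)*conj(-1) + 3*(0)*conj(-1)]
      = (1/12)[(2) + (-2) + (2) + (-2) + (0) + (0)] = 0/12 = 0
  <chi_6*chi_4, chi_3> = (1/12)[1*(2)*conj(1) + 1*(-2)*conj(-1) + 2*(1)*conj(-1) + 2*(-1)*conj(1) + 3*(0)*conj(1) + 3*(0)*conj(-1)]
      = (1/12)[(2) + (2) + (-2) + (-2) + (0) + (0)] = 0/12 = 0
  <chi_6*chi_4, chi_4> = (1/12)[1*(2)*conj(1) + 1*(-2)*conj(-1) + 2*(1)*conj(-1) + 2*(-1)*conj(1) + 3*(0)*conj(-1) + 3*(0)*conj(1)]
      = (1/12)[(2) + (2) + (-2) + (-2) + (0) + (0)] = 0/12 = 0
  <chi_6*chi_4, chi_5> = (1/12)[1*(2)*conj(2) + 1*(-2)*conj(-2) + 2*(1)*conj(1) + 2*(-1)*conj(-1) + 3*(0)*conj(0) + 3*(0)*conj(0)]
      = (1/12)[(4) + (4) + (2) + (2) + (0) + (0)] = 12/12 = 1
  <chi_6*chi_4, chi_6> = (1/12)[1*(2)*conj(2) + 1*(-2)*conj(2) + 2*(1)*conj(-1) + 2*(-1)*conj(-1) + 3*(0)*conj(0) + 3*(0)*conj(0)]
      = (1/12)[(4) + (-4) + (-2) + (2) + (0) + (0)] = 0/12 = 0
Hence the multiplicities are chi_5: 1. Dimension check: dim(chi_6)*dim(chi_4) = 2*1 = 2 and sum (mult * dim) = 1*2 = 2.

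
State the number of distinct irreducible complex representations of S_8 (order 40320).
22

Why: The number of irreducible complex representations of a finite group equals its number of conjugacy classes. Conjugacy classes in S_8 correspond to cycle types, i.e. partitions of 8; there are p(8) = 22 of them, so S_8 (order 40320) has exactly 22 irreducible complex representations.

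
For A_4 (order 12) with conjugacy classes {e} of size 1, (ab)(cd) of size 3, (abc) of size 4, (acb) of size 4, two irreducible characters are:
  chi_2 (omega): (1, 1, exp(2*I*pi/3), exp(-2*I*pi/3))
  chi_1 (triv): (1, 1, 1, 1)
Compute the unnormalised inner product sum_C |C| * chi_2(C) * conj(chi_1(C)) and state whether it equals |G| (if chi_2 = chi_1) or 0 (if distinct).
Sum = 0; so <chi_2, chi_1> = 0 (distinct irreducibles are orthogonal).

Derivation: Compute term by term over conjugacy classes (|C| * chi_2(C) * conj(chi_1(C))):
  1*(1)*conj(1) + 3*(1)*conj(1) + 4*(exp(2*I*pi/3))*conj(1) + 4*(exp(-2*I*pi/3))*conj(1)
  = (1) + (3) + (4*exp(2*I*pi/3)) + (4*exp(-2*I*pi/3))
  = 0.
(Exp terms are combined using exp(i*s)*conj(exp(i*t)) = exp(i*(s-t)), and sums of them are collapsed using the identity that for every m > 1 the m distinct m-th roots of unity sum to 0, e.g. 1 + exp(2*I*pi/3) + exp(-2*I*pi/3) = 0.)
Dividing by |G| = 12 gives 0/12 = 0, matching the row-orthogonality relation <chi_2, chi_1> = [chi_2 = chi_1].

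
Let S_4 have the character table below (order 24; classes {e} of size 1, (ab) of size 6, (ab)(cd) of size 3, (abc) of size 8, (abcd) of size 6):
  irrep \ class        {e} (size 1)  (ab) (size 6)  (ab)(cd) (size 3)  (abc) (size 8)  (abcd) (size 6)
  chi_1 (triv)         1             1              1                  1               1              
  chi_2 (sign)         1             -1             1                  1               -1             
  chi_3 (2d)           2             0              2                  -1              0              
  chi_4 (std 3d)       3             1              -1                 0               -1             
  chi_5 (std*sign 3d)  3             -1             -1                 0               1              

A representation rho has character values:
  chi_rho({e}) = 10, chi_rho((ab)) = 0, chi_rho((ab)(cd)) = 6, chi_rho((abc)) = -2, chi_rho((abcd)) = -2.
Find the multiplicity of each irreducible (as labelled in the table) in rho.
Multiplicities: chi_1: 0, chi_2: 1, chi_3: 3, chi_4: 1, chi_5: 0.

Why: Use <chi_rho, chi> = (1/|G|) sum_C |C| * chi_rho(C) * conj(chi(C)) with |G| = 24 for each irreducible chi in the table:
  <chi_rho, chi_1> = (1/24)[1*(10)*conj(1) + 6*(0)*conj(1) + 3*(6)*conj(1) + 8*(-2)*conj(1) + 6*(-2)*conj(1)]
      = (1/24)[(10) + (0) + (18) + (-16) + (-12)] = 0/24 = 0
  <chi_rho, chi_2> = (1/24)[1*(10)*conj(1) + 6*(0)*conj(-1) + 3*(6)*conj(1) + 8*(-2)*conj(1) + 6*(-2)*conj(-1)]
      = (1/24)[(10) + (0) + (18) + (-16) + (12)] = 24/24 = 1
  <chi_rho, chi_3> = (1/24)[1*(10)*conj(2) + 6*(0)*conj(0) + 3*(6)*conj(2) + 8*(-2)*conj(-1) + 6*(-2)*conj(0)]
      = (1/24)[(20) + (0) + (36) + (16) + (0)] = 72/24 = 3
  <chi_rho, chi_4> = (1/24)[1*(10)*conj(3) + 6*(0)*conj(1) + 3*(6)*conj(-1) + 8*(-2)*conj(0) + 6*(-2)*conj(-1)]
      = (1/24)[(30) + (0) + (-18) + (0) + (12)] = 24/24 = 1
  <chi_rho, chi_5> = (1/24)[1*(10)*conj(3) + 6*(0)*conj(-1) + 3*(6)*conj(-1) + 8*(-2)*conj(0) + 6*(-2)*conj(1)]
      = (1/24)[(30) + (0) + (-18) + (0) + (-12)] = 0/24 = 0
Dimension check: dim(rho) = sum (mult * dim) = 0*1 + 1*1 + 3*2 + 1*3 + 0*3 = 10 = chi_rho(e) = 10.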